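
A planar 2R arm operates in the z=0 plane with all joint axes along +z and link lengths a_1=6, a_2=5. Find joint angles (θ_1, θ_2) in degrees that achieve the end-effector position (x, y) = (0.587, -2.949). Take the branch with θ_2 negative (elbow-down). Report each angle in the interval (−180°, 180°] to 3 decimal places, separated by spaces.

-22.483 -149.995

cos θ_2 = (9.0412−6²−5²)/(2·6·5) = -0.8660; θ_2 = -149.9949° (elbow-down)
β = atan2(-2.9490,0.5870) = -78.7424°; ψ = atan2(-2.5004,1.6701) = -56.2596°
θ_1 = β − ψ = -22.4827°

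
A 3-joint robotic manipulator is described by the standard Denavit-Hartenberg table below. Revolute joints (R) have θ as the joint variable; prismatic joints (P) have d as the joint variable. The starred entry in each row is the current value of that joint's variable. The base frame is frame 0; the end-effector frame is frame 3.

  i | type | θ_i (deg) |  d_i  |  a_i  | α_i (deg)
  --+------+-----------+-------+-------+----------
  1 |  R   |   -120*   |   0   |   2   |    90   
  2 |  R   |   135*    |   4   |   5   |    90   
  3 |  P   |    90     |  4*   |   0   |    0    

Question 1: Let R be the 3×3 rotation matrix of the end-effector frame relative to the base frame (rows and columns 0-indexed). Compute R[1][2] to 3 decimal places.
-0.612

End-effector z-axis (col 2 of R) = (-0.3536,-0.6124,0.7071)
R[1][2] = -0.6124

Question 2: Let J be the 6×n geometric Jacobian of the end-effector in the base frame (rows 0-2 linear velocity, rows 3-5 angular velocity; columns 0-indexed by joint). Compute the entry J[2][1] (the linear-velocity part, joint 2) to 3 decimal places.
-0.707

axis z_1 = (-0.8660,0.5000,0.0000); lever o_n−o_1 = (-3.1105,2.6124,6.3640)
cross product → J_v[:, 1] = (3.1820,5.5114,-0.7071)
J_ω[:, 1] = z_1
entry J[2][1] = -0.7071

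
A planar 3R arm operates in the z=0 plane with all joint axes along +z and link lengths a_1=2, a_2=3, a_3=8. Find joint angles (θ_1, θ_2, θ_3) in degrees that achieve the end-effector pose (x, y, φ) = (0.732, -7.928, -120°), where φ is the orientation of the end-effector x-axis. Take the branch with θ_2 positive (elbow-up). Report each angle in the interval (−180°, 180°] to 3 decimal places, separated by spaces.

-30.003 30.008 -120.006

wrist centre = target − a_3·(cos φ, sin φ) = (4.7320, -0.9998)
cos θ_2 = (23.3914−2²−3²)/(2·2·3) = 0.8660; θ_2 = 30.0085° (elbow-up)
β = atan2(-0.9998,4.7320) = -11.9302°; ψ = atan2(1.5004,4.5979) = 18.0727°
θ_1 = β − ψ = -30.0029°
θ_3 = φ − θ_1 − θ_2 = -120.0056° (wrapped to (-180°,180°])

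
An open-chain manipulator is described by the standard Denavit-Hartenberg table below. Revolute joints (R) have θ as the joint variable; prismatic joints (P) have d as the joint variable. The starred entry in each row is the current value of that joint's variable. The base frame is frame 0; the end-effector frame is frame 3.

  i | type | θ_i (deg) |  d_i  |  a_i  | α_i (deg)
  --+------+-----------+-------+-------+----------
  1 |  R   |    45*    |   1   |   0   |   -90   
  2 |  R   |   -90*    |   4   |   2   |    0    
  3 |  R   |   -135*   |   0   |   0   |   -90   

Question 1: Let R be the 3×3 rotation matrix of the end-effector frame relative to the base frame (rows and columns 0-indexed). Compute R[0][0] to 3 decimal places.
-0.500

End-effector x-axis (col 0 of R) = (-0.5000,-0.5000,-0.7071)
R[0][0] = -0.5000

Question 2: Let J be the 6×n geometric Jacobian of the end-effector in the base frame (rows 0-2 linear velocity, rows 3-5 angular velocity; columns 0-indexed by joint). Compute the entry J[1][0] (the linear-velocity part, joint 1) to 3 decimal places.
-2.828

axis z_0 = ẑ; lever o_n−o_0 = (-2.8284,2.8284,3.0000)
cross product → J_v[:, 0] = (-2.8284,-2.8284,0.0000)
J_ω[:, 0] = z_0
entry J[1][0] = -2.8284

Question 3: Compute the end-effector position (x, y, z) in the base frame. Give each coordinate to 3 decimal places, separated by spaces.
-2.828 2.828 3.000

after link 1: o_1 = (0.0000, 0.0000, 1.0000)
after link 2: o_2 = (-2.8284, 2.8284, 3.0000)
after link 3: o_3 = (-2.8284, 2.8284, 3.0000)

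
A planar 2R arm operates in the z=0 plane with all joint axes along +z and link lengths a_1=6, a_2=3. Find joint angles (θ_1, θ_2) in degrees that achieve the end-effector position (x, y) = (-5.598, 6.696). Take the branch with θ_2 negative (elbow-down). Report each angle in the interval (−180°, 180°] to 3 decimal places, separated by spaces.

139.795 -30.009

cos θ_2 = (76.1740−6²−3²)/(2·6·3) = 0.8659; θ_2 = -30.0092° (elbow-down)
β = atan2(6.6960,-5.5980) = 129.8963°; ψ = atan2(-1.5004,8.5978) = -9.8991°
θ_1 = β − ψ = 139.7954°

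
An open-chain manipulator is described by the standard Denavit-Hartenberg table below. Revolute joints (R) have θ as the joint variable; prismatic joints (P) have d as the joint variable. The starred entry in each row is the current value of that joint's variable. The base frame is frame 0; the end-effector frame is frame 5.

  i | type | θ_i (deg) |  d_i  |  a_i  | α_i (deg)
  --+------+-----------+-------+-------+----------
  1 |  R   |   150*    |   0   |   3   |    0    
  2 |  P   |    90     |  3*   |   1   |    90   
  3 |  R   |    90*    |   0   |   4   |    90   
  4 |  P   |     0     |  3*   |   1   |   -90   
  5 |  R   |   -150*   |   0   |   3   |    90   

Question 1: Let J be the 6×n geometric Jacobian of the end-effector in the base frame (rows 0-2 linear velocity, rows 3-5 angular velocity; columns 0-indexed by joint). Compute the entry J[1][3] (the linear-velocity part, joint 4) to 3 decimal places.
-0.866

prismatic axis z_3 = (-0.5000,-0.8660,-0.0000)
J_v[:, 3] = z_3; J_ω[:, 3] = (0,0,0)
entry J[1][3] = -0.8660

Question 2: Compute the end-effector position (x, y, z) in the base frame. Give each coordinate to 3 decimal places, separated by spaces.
-5.348 -3.263 5.402

after link 1: o_1 = (-2.5981, 1.5000, 0.0000)
after link 2: o_2 = (-3.0981, 0.6340, 3.0000)
after link 3: o_3 = (-3.0981, 0.6340, 7.0000)
after link 4: o_4 = (-4.5981, -1.9641, 8.0000)
after link 5: o_5 = (-5.3481, -3.2631, 5.4019)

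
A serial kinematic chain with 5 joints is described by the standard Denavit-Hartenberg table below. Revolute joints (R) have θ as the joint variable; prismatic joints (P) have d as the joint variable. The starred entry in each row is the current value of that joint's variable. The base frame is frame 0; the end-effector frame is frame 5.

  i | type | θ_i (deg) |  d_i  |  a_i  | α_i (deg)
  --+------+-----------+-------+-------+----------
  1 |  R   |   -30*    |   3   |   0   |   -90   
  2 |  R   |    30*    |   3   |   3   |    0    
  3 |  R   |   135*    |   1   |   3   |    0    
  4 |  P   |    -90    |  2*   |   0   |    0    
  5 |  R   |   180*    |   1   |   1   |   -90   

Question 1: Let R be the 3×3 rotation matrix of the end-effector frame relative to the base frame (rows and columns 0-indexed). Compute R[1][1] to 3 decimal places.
End-effector y-axis (col 1 of R) = (-0.5000,-0.8660,-0.0000)
R[1][1] = -0.8660

-0.866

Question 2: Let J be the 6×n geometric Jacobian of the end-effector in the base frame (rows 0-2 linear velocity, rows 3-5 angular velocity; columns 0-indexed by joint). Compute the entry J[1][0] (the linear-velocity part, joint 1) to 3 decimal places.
3.016

axis z_0 = ẑ; lever o_n−o_0 = (3.0163,6.3414,1.6895)
cross product → J_v[:, 0] = (-6.3414,3.0163,0.0000)
J_ω[:, 0] = z_0
entry J[1][0] = 3.0163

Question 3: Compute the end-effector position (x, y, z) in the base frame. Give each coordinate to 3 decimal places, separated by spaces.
after link 1: o_1 = (0.0000, 0.0000, 3.0000)
after link 2: o_2 = (3.7500, 1.2990, 1.5000)
after link 3: o_3 = (1.7405, 3.6140, 0.7235)
after link 4: o_4 = (2.7405, 5.3460, 0.7235)
after link 5: o_5 = (3.0163, 6.3414, 1.6895)

3.016 6.341 1.689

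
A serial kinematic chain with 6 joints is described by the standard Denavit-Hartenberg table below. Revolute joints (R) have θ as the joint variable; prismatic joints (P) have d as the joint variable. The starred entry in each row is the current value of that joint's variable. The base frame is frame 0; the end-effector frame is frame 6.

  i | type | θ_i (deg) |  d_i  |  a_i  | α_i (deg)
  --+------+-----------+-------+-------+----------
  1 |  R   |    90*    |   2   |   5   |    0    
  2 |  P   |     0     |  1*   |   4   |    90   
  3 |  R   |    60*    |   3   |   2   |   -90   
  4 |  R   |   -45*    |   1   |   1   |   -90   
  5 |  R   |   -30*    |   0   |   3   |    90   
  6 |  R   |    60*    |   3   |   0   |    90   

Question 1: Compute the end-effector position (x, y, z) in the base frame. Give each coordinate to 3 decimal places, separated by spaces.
after link 1: o_1 = (0.0000, 5.0000, 2.0000)
after link 2: o_2 = (0.0000, 9.0000, 3.0000)
after link 3: o_3 = (3.0000, 10.0000, 4.7321)
after link 4: o_4 = (3.7071, 9.4875, 5.8444)
after link 5: o_5 = (5.5442, 9.1070, 8.1854)
after link 6: o_6 = (4.4836, 6.3267, 8.5659)

4.484 6.327 8.566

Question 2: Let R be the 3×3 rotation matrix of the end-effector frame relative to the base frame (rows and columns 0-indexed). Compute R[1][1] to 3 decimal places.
End-effector y-axis (col 1 of R) = (-0.3536,-0.9268,0.1268)
R[1][1] = -0.9268

-0.927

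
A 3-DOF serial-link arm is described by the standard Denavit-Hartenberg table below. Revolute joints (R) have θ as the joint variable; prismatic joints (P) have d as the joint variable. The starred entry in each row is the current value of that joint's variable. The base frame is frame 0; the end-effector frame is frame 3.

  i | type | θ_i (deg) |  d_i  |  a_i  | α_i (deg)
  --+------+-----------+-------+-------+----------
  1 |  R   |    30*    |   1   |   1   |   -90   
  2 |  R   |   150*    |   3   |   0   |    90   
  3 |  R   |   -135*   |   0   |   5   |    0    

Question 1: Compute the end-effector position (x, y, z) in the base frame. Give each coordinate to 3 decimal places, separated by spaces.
3.785 1.567 2.768

after link 1: o_1 = (0.8660, 0.5000, 1.0000)
after link 2: o_2 = (-0.6340, 3.0981, 1.0000)
after link 3: o_3 = (3.7854, 1.5671, 2.7678)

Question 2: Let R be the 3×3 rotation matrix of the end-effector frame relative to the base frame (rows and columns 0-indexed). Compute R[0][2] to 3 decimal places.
End-effector z-axis (col 2 of R) = (0.4330,0.2500,-0.8660)
R[0][2] = 0.4330

0.433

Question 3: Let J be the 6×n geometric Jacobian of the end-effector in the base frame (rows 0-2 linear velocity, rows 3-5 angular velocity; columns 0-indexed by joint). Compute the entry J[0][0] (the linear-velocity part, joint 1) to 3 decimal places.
-1.567

axis z_0 = ẑ; lever o_n−o_0 = (3.7854,1.5671,2.7678)
cross product → J_v[:, 0] = (-1.5671,3.7854,0.0000)
J_ω[:, 0] = z_0
entry J[0][0] = -1.5671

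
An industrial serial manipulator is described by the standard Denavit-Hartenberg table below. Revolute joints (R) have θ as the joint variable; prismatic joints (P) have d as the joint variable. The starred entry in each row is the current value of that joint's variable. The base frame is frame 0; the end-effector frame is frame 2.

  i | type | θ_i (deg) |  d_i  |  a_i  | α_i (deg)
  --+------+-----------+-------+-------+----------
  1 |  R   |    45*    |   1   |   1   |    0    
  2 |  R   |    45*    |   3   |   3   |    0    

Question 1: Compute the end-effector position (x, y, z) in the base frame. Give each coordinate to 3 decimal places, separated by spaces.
after link 1: o_1 = (0.7071, 0.7071, 1.0000)
after link 2: o_2 = (0.7071, 3.7071, 4.0000)

0.707 3.707 4.000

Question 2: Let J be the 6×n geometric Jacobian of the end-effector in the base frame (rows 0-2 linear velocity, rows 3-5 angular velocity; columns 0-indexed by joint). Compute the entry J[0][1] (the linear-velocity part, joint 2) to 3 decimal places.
-3.000

axis z_1 = (0.0000,0.0000,1.0000); lever o_n−o_1 = (0.0000,3.0000,3.0000)
cross product → J_v[:, 1] = (-3.0000,0.0000,0.0000)
J_ω[:, 1] = z_1
entry J[0][1] = -3.0000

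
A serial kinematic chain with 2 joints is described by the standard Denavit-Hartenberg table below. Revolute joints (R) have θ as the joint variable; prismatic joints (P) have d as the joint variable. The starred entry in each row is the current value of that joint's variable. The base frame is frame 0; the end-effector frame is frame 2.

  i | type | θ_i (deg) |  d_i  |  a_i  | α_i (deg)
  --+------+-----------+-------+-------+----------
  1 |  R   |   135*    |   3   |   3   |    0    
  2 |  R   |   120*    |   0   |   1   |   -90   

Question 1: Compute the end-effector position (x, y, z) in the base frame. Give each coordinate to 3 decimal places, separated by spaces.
-2.380 1.155 3.000

after link 1: o_1 = (-2.1213, 2.1213, 3.0000)
after link 2: o_2 = (-2.3801, 1.1554, 3.0000)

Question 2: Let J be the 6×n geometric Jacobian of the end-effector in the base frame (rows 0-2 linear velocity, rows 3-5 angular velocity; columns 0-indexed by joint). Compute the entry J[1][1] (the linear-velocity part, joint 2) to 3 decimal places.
axis z_1 = (0.0000,0.0000,1.0000); lever o_n−o_1 = (-0.2588,-0.9659,0.0000)
cross product → J_v[:, 1] = (0.9659,-0.2588,0.0000)
J_ω[:, 1] = z_1
entry J[1][1] = -0.2588

-0.259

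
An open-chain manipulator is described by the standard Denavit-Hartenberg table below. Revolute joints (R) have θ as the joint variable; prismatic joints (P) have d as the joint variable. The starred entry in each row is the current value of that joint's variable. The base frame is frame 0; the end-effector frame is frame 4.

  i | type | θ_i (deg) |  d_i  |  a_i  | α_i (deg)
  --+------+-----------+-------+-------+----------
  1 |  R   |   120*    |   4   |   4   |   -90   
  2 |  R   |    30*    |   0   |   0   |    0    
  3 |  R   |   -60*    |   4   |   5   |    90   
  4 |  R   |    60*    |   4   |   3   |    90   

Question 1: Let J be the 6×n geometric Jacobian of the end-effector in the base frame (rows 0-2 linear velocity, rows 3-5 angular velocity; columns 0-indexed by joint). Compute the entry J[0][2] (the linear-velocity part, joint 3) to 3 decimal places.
axis z_2 = (-0.8660,-0.5000,0.0000); lever o_n−o_2 = (-7.5287,-0.1561,6.7141)
cross product → J_v[:, 2] = (-3.3571,5.8146,-3.6292)
J_ω[:, 2] = z_2
entry J[0][2] = -3.3571

-3.357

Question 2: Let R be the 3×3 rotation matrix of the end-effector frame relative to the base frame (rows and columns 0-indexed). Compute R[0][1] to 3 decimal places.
End-effector y-axis (col 1 of R) = (0.2500,-0.4330,0.8660)
R[0][1] = 0.2500

0.250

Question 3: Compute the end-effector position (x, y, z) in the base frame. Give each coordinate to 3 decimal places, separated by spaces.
-9.529 3.308 10.714

after link 1: o_1 = (-2.0000, 3.4641, 4.0000)
after link 2: o_2 = (-2.0000, 3.4641, 4.0000)
after link 3: o_3 = (-7.6292, 5.2141, 6.5000)
after link 4: o_4 = (-9.5287, 3.3080, 10.7141)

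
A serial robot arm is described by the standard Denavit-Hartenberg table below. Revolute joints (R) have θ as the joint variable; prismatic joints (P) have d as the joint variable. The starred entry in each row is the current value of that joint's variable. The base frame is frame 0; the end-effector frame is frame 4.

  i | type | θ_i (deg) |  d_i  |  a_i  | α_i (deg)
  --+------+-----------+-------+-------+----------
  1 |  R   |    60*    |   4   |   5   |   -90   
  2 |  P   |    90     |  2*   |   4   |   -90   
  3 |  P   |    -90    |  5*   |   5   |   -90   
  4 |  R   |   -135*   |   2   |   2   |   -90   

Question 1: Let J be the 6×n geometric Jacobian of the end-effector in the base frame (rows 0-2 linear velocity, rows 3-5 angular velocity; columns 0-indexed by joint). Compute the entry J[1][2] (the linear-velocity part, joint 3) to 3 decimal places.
prismatic axis z_2 = (-0.5000,-0.8660,-0.0000)
J_v[:, 2] = z_2; J_ω[:, 2] = (0,0,0)
entry J[1][2] = -0.8660

-0.866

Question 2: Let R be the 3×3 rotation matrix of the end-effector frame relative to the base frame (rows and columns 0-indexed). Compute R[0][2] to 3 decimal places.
-0.966

End-effector z-axis (col 2 of R) = (-0.9659,-0.2588,-0.0000)
R[0][2] = -0.9659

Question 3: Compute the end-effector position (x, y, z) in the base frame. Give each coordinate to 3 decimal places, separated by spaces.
-5.545 1.568 -2.000

after link 1: o_1 = (2.5000, 4.3301, 4.0000)
after link 2: o_2 = (0.7679, 5.3301, 0.0000)
after link 3: o_3 = (-6.0622, 3.5000, -0.0000)
after link 4: o_4 = (-5.5445, 1.5681, -2.0000)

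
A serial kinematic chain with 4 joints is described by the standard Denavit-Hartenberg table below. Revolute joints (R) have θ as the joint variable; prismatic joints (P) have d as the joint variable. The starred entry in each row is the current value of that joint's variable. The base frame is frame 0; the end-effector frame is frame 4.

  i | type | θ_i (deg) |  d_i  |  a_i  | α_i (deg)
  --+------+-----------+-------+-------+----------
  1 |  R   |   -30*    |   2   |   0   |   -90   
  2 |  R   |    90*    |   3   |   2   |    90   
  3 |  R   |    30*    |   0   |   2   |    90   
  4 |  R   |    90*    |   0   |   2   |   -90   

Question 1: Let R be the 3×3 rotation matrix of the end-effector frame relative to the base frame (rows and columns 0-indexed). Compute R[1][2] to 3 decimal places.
End-effector z-axis (col 2 of R) = (-0.2500,-0.4330,0.8660)
R[1][2] = -0.4330

-0.433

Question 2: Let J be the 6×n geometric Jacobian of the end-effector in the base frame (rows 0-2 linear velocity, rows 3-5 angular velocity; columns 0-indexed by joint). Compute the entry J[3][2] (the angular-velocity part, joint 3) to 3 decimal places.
axis z_2 = (0.8660,-0.5000,0.0000); lever o_n−o_2 = (2.2321,-0.1340,-1.7321)
cross product → J_v[:, 2] = (0.8660,1.5000,1.0000)
J_ω[:, 2] = z_2
entry J[3][2] = 0.8660

0.866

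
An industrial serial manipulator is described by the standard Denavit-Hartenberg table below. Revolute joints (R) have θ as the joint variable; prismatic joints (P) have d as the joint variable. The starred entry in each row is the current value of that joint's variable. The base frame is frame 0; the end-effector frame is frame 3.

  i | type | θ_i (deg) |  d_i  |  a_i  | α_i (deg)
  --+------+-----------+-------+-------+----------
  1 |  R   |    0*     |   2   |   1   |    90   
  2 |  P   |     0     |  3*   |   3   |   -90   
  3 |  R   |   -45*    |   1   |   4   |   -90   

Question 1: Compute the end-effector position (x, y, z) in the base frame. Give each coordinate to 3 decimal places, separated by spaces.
after link 1: o_1 = (1.0000, 0.0000, 2.0000)
after link 2: o_2 = (4.0000, -3.0000, 2.0000)
after link 3: o_3 = (6.8284, -5.8284, 3.0000)

6.828 -5.828 3.000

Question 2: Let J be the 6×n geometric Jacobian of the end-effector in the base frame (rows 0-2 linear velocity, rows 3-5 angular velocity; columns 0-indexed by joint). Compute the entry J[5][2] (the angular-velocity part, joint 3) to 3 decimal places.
1.000

axis z_2 = (0.0000,0.0000,1.0000); lever o_n−o_2 = (2.8284,-2.8284,1.0000)
cross product → J_v[:, 2] = (2.8284,2.8284,-0.0000)
J_ω[:, 2] = z_2
entry J[5][2] = 1.0000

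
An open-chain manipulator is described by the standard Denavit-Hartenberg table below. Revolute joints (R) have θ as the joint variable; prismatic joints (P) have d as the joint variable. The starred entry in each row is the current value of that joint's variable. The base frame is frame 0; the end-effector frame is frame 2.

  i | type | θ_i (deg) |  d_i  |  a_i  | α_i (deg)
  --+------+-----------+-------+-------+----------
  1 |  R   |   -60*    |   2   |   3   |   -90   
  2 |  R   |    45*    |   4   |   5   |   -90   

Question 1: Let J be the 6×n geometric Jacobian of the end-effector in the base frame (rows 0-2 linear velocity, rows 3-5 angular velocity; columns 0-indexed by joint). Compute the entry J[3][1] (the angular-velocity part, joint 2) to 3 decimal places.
axis z_1 = (0.8660,0.5000,0.0000); lever o_n−o_1 = (5.2319,-1.0619,-3.5355)
cross product → J_v[:, 1] = (-1.7678,3.0619,-3.5355)
J_ω[:, 1] = z_1
entry J[3][1] = 0.8660

0.866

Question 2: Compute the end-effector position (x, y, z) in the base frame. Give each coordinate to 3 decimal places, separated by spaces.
6.732 -3.660 -1.536

after link 1: o_1 = (1.5000, -2.5981, 2.0000)
after link 2: o_2 = (6.7319, -3.6599, -1.5355)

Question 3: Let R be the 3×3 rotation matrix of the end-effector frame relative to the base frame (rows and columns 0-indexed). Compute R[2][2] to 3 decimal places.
-0.707

End-effector z-axis (col 2 of R) = (-0.3536,0.6124,-0.7071)
R[2][2] = -0.7071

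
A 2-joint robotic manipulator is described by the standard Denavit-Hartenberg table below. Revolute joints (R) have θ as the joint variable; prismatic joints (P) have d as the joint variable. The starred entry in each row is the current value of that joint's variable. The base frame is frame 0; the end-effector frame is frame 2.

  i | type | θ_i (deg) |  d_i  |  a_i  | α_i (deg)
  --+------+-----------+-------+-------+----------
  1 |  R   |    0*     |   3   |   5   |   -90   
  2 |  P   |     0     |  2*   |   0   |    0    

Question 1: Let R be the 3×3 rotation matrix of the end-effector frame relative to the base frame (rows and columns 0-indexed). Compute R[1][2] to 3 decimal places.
End-effector z-axis (col 2 of R) = (0.0000,1.0000,0.0000)
R[1][2] = 1.0000

1.000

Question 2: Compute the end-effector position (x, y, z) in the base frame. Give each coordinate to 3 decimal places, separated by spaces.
after link 1: o_1 = (5.0000, 0.0000, 3.0000)
after link 2: o_2 = (5.0000, 2.0000, 3.0000)

5.000 2.000 3.000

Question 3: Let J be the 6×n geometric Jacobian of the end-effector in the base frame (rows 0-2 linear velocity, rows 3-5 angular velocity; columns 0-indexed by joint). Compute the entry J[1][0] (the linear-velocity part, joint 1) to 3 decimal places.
5.000

axis z_0 = ẑ; lever o_n−o_0 = (5.0000,2.0000,3.0000)
cross product → J_v[:, 0] = (-2.0000,5.0000,0.0000)
J_ω[:, 0] = z_0
entry J[1][0] = 5.0000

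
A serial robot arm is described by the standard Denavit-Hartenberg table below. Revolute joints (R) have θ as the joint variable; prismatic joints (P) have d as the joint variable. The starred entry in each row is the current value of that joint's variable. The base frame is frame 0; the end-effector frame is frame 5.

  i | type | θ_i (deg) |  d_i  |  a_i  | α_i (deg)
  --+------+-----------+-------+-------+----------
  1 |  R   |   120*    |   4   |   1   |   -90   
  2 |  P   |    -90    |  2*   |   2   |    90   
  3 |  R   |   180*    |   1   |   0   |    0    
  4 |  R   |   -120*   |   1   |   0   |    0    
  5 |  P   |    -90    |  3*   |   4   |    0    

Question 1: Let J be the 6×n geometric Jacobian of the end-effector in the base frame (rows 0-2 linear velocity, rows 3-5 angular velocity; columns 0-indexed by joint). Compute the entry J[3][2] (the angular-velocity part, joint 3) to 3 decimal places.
0.500

axis z_2 = (0.5000,-0.8660,0.0000); lever o_n−o_2 = (4.2321,-3.3301,3.4641)
cross product → J_v[:, 2] = (-3.0000,-1.7321,2.0000)
J_ω[:, 2] = z_2
entry J[3][2] = 0.5000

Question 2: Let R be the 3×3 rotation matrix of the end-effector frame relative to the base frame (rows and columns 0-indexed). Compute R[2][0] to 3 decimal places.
End-effector x-axis (col 0 of R) = (0.4330,0.2500,0.8660)
R[2][0] = 0.8660

0.866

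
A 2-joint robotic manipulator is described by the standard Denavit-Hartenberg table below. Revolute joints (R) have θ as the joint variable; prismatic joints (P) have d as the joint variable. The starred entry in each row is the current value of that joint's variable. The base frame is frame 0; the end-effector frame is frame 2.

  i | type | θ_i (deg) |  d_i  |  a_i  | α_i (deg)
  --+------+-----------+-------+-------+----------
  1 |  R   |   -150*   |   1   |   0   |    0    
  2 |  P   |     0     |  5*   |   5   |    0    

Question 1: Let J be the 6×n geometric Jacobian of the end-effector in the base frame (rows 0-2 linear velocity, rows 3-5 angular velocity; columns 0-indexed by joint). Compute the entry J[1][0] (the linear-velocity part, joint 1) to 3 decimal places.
-4.330

axis z_0 = ẑ; lever o_n−o_0 = (-4.3301,-2.5000,6.0000)
cross product → J_v[:, 0] = (2.5000,-4.3301,0.0000)
J_ω[:, 0] = z_0
entry J[1][0] = -4.3301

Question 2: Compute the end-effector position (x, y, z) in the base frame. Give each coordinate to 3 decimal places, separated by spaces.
-4.330 -2.500 6.000

after link 1: o_1 = (0.0000, 0.0000, 1.0000)
after link 2: o_2 = (-4.3301, -2.5000, 6.0000)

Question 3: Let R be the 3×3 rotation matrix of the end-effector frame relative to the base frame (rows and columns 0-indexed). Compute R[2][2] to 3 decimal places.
End-effector z-axis (col 2 of R) = (0.0000,0.0000,1.0000)
R[2][2] = 1.0000

1.000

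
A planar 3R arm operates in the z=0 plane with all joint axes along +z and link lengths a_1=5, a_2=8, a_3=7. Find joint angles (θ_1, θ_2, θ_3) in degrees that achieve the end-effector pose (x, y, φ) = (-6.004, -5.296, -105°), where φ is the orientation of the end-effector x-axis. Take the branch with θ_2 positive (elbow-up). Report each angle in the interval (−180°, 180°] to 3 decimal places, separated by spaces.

45.006 149.993 60.001

wrist centre = target − a_3·(cos φ, sin φ) = (-4.1923, 1.4655)
cos θ_2 = (19.7227−5²−8²)/(2·5·8) = -0.8660; θ_2 = 149.9932° (elbow-up)
β = atan2(1.4655,-4.1923) = 160.7320°; ψ = atan2(4.0008,-1.9277) = 115.7263°
θ_1 = β − ψ = 45.0058°
θ_3 = φ − θ_1 − θ_2 = 60.0011° (wrapped to (-180°,180°])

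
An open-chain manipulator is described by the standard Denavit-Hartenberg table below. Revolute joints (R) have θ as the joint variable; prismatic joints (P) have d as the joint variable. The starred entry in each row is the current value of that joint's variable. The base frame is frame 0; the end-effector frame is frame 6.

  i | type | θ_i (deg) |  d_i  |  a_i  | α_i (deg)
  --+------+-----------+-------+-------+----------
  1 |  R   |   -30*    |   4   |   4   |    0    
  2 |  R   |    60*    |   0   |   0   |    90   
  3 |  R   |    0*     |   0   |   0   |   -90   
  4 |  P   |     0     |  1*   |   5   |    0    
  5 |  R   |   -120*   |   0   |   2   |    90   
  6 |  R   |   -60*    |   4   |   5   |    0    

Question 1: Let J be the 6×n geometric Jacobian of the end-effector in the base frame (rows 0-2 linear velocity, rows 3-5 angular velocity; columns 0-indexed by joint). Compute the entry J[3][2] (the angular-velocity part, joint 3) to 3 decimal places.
axis z_2 = (0.5000,-0.8660,0.0000); lever o_n−o_2 = (0.3301,-2.0000,-3.3301)
cross product → J_v[:, 2] = (2.8840,1.6651,-0.7141)
J_ω[:, 2] = z_2
entry J[3][2] = 0.5000

0.500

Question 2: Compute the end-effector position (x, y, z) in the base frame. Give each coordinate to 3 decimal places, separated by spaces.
after link 1: o_1 = (3.4641, -2.0000, 4.0000)
after link 2: o_2 = (3.4641, -2.0000, 4.0000)
after link 3: o_3 = (3.4641, -2.0000, 4.0000)
after link 4: o_4 = (7.7942, 0.5000, 5.0000)
after link 5: o_5 = (7.7942, -1.5000, 5.0000)
after link 6: o_6 = (3.7942, -4.0000, 0.6699)

3.794 -4.000 0.670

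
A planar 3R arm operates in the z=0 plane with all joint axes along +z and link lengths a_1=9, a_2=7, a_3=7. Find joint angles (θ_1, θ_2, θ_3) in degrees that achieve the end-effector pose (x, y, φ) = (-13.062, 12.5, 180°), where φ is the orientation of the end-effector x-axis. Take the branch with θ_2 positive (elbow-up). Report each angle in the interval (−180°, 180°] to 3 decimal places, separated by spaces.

89.999 60.001 30.000

wrist centre = target − a_3·(cos φ, sin φ) = (-6.0620, 12.5000)
cos θ_2 = (192.9978−9²−7²)/(2·9·7) = 0.5000; θ_2 = 60.0011° (elbow-up)
β = atan2(12.5000,-6.0620) = 115.8715°; ψ = atan2(6.0622,12.4999) = 25.8727°
θ_1 = β − ψ = 89.9989°
θ_3 = φ − θ_1 − θ_2 = 30.0000° (wrapped to (-180°,180°])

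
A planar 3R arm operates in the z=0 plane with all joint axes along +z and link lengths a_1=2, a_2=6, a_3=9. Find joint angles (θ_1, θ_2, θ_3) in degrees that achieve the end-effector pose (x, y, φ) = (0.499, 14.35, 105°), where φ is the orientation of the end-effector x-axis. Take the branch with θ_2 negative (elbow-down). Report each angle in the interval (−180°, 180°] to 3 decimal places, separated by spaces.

wrist centre = target − a_3·(cos φ, sin φ) = (2.8284, 5.6567)
cos θ_2 = (39.9976−2²−6²)/(2·2·6) = -0.0001; θ_2 = -90.0058° (elbow-down)
β = atan2(5.6567,2.8284) = 63.4346°; ψ = atan2(-6.0000,1.9994) = -71.5703°
θ_1 = β − ψ = 135.0049°
θ_3 = φ − θ_1 − θ_2 = 60.0009° (wrapped to (-180°,180°])

135.005 -90.006 60.001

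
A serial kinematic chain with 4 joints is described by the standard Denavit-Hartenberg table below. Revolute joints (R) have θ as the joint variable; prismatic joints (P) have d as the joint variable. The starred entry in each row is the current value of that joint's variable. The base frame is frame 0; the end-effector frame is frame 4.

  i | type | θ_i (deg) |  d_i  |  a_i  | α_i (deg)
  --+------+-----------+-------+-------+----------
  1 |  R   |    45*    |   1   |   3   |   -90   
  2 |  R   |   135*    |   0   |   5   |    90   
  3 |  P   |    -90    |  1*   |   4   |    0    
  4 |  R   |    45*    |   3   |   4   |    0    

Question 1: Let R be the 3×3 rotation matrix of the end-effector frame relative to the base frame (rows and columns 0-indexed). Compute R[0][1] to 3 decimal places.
End-effector y-axis (col 1 of R) = (-0.8536,0.1464,-0.5000)
R[0][1] = -0.8536

-0.854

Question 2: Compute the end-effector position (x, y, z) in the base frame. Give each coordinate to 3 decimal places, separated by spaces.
after link 1: o_1 = (2.1213, 2.1213, 1.0000)
after link 2: o_2 = (-0.3787, -0.3787, -2.5355)
after link 3: o_3 = (2.9497, -2.7071, -3.2426)
after link 4: o_4 = (5.0355, -4.6213, -7.3640)

5.036 -4.621 -7.364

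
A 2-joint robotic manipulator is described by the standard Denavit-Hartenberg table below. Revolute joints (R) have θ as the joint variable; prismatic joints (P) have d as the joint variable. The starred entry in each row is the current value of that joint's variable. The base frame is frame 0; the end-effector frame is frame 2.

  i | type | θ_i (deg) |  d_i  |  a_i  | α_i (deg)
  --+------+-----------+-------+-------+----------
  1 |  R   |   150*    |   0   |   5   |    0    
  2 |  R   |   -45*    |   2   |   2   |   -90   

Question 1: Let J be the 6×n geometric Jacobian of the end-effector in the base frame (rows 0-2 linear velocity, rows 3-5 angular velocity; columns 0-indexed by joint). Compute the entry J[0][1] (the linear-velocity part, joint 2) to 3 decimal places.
-1.932

axis z_1 = (0.0000,0.0000,1.0000); lever o_n−o_1 = (-0.5176,1.9319,2.0000)
cross product → J_v[:, 1] = (-1.9319,-0.5176,0.0000)
J_ω[:, 1] = z_1
entry J[0][1] = -1.9319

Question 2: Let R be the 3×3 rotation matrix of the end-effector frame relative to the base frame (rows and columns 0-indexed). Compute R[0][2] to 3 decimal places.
End-effector z-axis (col 2 of R) = (-0.9659,-0.2588,0.0000)
R[0][2] = -0.9659

-0.966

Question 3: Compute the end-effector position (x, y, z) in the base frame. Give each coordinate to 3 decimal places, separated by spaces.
-4.848 4.432 2.000

after link 1: o_1 = (-4.3301, 2.5000, 0.0000)
after link 2: o_2 = (-4.8478, 4.4319, 2.0000)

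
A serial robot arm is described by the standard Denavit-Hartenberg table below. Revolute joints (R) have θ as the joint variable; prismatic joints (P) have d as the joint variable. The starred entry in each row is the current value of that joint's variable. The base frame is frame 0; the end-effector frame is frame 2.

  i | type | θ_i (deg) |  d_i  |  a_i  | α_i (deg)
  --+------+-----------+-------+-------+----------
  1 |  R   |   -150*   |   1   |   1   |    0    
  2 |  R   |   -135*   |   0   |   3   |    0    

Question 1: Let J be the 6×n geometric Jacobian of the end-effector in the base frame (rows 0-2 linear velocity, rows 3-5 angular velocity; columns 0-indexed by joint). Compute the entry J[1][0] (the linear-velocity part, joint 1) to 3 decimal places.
-0.090

axis z_0 = ẑ; lever o_n−o_0 = (-0.0896,2.3978,1.0000)
cross product → J_v[:, 0] = (-2.3978,-0.0896,0.0000)
J_ω[:, 0] = z_0
entry J[1][0] = -0.0896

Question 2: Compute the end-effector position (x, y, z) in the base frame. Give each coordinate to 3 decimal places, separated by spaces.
-0.090 2.398 1.000

after link 1: o_1 = (-0.8660, -0.5000, 1.0000)
after link 2: o_2 = (-0.0896, 2.3978, 1.0000)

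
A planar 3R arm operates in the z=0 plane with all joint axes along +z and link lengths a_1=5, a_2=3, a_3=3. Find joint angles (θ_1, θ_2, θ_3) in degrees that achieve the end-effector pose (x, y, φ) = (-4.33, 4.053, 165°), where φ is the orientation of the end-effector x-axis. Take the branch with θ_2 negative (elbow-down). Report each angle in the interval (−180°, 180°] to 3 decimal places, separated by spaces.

149.998 -134.999 150.002

wrist centre = target − a_3·(cos φ, sin φ) = (-1.4322, 3.2765)
cos θ_2 = (12.7870−5²−3²)/(2·5·3) = -0.7071; θ_2 = -134.9995° (elbow-down)
β = atan2(3.2765,-1.4322) = 113.6108°; ψ = atan2(-2.1213,2.8787) = -36.3868°
θ_1 = β − ψ = 149.9977°
θ_3 = φ − θ_1 − θ_2 = 150.0018° (wrapped to (-180°,180°])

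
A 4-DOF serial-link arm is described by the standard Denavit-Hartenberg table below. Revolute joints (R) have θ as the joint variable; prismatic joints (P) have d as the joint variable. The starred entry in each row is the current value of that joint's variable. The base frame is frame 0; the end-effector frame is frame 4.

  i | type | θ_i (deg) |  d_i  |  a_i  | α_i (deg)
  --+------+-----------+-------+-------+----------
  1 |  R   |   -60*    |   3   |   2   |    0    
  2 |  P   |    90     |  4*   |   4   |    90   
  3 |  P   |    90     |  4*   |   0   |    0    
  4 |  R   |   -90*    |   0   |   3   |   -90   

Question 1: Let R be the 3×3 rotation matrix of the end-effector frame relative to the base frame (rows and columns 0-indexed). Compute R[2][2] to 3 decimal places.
End-effector z-axis (col 2 of R) = (0.0000,-0.0000,1.0000)
R[2][2] = 1.0000

1.000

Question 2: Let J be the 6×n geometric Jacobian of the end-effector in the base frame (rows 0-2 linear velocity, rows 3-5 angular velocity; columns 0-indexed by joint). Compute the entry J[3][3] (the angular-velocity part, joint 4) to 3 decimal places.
0.500

axis z_3 = (0.5000,-0.8660,0.0000); lever o_n−o_3 = (2.5981,1.5000,0.0000)
cross product → J_v[:, 3] = (-0.0000,0.0000,3.0000)
J_ω[:, 3] = z_3
entry J[3][3] = 0.5000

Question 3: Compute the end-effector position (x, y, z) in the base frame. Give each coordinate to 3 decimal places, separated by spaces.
after link 1: o_1 = (1.0000, -1.7321, 3.0000)
after link 2: o_2 = (4.4641, 0.2679, 7.0000)
after link 3: o_3 = (6.4641, -3.1962, 7.0000)
after link 4: o_4 = (9.0622, -1.6962, 7.0000)

9.062 -1.696 7.000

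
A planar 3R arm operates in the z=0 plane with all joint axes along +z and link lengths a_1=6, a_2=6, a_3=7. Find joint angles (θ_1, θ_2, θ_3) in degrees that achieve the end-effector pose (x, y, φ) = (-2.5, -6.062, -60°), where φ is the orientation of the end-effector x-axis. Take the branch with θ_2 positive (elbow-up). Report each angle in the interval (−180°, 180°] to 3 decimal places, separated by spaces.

119.998 120.000 60.002

wrist centre = target − a_3·(cos φ, sin φ) = (-6.0000, 0.0002)
cos θ_2 = (36.0000−6²−6²)/(2·6·6) = -0.5000; θ_2 = 120.0000° (elbow-up)
β = atan2(0.0002,-6.0000) = 179.9983°; ψ = atan2(5.1962,3.0000) = 60.0000°
θ_1 = β − ψ = 119.9983°
θ_3 = φ − θ_1 − θ_2 = 60.0017° (wrapped to (-180°,180°])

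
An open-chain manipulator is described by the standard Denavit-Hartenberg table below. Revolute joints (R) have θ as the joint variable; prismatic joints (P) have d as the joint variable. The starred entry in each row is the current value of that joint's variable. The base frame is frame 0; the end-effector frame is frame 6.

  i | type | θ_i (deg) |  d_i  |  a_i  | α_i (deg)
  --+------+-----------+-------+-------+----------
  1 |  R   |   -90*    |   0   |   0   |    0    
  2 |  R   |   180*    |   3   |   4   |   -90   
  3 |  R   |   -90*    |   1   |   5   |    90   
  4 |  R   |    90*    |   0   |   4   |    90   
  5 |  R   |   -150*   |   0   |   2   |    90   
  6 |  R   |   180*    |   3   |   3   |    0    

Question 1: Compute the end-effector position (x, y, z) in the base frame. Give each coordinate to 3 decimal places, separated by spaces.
-4.366 0.902 8.000

after link 1: o_1 = (0.0000, 0.0000, 0.0000)
after link 2: o_2 = (0.0000, 4.0000, 3.0000)
after link 3: o_3 = (-1.0000, 4.0000, 8.0000)
after link 4: o_4 = (-5.0000, 4.0000, 8.0000)
after link 5: o_5 = (-3.2679, 5.0000, 8.0000)
after link 6: o_6 = (-4.3660, 0.9019, 8.0000)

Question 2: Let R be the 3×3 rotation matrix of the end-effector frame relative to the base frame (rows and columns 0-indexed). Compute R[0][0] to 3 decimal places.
End-effector x-axis (col 0 of R) = (-0.8660,-0.5000,0.0000)
R[0][0] = -0.8660

-0.866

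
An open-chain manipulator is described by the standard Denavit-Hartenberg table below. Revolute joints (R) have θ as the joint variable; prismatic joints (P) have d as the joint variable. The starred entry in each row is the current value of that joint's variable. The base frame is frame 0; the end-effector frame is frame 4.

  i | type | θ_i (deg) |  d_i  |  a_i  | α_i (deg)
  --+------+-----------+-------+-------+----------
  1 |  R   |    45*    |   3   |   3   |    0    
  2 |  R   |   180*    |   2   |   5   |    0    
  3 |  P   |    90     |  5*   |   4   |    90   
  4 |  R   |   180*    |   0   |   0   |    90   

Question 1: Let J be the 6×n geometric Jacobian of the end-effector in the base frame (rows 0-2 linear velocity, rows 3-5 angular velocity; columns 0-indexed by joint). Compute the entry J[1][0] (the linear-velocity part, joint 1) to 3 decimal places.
1.414

axis z_0 = ẑ; lever o_n−o_0 = (1.4142,-4.2426,10.0000)
cross product → J_v[:, 0] = (4.2426,1.4142,-0.0000)
J_ω[:, 0] = z_0
entry J[1][0] = 1.4142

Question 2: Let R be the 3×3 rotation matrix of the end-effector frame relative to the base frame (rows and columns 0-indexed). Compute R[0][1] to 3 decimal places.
-0.707

End-effector y-axis (col 1 of R) = (-0.7071,-0.7071,0.0000)
R[0][1] = -0.7071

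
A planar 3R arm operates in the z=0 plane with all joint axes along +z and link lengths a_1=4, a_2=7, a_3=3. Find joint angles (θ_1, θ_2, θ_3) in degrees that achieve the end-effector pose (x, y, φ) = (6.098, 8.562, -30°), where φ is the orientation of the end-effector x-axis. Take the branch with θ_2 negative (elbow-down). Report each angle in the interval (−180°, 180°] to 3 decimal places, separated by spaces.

wrist centre = target − a_3·(cos φ, sin φ) = (3.4999, 10.0620)
cos θ_2 = (113.4933−4²−7²)/(2·4·7) = 0.8660; θ_2 = -30.0084° (elbow-down)
β = atan2(10.0620,3.4999) = 70.8205°; ψ = atan2(-3.5009,10.0617) = -19.1850°
θ_1 = β − ψ = 90.0055°
θ_3 = φ − θ_1 − θ_2 = -89.9971° (wrapped to (-180°,180°])

90.006 -30.008 -89.997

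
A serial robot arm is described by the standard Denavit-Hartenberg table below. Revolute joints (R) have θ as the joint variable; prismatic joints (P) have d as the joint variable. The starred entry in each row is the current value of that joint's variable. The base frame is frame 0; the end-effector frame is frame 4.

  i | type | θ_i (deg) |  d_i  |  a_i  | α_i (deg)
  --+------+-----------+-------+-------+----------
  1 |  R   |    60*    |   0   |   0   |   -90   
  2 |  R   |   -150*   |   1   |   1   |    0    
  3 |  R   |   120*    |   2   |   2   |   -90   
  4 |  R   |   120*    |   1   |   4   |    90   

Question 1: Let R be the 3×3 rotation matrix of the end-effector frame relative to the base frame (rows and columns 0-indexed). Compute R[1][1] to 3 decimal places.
0.433

End-effector y-axis (col 1 of R) = (0.2500,0.4330,-0.8660)
R[1][1] = 0.4330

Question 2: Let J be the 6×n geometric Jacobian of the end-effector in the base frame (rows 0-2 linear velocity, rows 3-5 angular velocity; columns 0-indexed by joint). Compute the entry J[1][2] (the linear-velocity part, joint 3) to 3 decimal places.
axis z_2 = (-0.8660,0.5000,0.0000); lever o_n−o_2 = (1.5179,-0.2990,-0.8660)
cross product → J_v[:, 2] = (-0.4330,-0.7500,-0.5000)
J_ω[:, 2] = z_2
entry J[1][2] = -0.7500

-0.750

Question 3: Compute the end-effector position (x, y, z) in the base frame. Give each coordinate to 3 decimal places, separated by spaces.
0.219 -0.549 -0.366

after link 1: o_1 = (0.0000, 0.0000, 0.0000)
after link 2: o_2 = (-1.2990, -0.2500, 0.5000)
after link 3: o_3 = (-2.1651, 2.2500, 1.5000)
after link 4: o_4 = (0.2189, -0.5490, -0.3660)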